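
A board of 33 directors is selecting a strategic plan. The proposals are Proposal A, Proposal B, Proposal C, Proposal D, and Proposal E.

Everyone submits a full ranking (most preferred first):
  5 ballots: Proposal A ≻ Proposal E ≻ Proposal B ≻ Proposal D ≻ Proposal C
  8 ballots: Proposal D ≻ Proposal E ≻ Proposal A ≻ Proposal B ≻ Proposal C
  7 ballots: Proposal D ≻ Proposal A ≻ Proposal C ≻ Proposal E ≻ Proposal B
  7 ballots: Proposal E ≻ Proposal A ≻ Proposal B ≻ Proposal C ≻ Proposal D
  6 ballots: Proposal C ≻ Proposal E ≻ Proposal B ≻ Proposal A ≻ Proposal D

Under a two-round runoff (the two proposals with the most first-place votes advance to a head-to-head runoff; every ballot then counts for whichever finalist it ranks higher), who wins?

Proposal E

Round 1 first-place votes: Proposal A 5, Proposal B 0, Proposal C 6, Proposal D 15, Proposal E 7. Proposal D and Proposal E advance.
Runoff: Proposal D is ranked above Proposal E on 15 ballots, Proposal E above Proposal D on 18.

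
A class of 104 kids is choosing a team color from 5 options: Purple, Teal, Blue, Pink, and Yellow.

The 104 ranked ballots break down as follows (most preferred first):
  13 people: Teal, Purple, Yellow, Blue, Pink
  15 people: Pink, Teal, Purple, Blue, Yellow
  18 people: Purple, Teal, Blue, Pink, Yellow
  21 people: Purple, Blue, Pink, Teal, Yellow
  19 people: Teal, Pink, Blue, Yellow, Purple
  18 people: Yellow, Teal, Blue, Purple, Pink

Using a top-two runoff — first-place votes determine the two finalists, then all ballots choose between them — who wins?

Teal

Round 1 first-place votes: Purple 39, Teal 32, Blue 0, Pink 15, Yellow 18. Purple and Teal advance.
Runoff: Purple is ranked above Teal on 39 ballots, Teal above Purple on 65.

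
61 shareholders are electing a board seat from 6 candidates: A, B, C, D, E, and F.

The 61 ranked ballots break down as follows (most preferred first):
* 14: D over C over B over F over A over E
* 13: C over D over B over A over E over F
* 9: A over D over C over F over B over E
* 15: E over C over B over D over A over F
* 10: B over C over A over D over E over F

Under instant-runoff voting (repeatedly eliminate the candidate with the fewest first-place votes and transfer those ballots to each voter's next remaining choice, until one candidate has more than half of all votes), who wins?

Round 1: A 9, B 10, C 13, D 14, E 15, F 0. F eliminated.
Round 2: A 9, B 10, C 13, D 14, E 15. A eliminated.
Round 3: B 10, C 13, D 23, E 15. B eliminated.
Round 4: C 23, D 23, E 15. E eliminated.
Round 5: C 38, D 23. C has a majority (≥31).

C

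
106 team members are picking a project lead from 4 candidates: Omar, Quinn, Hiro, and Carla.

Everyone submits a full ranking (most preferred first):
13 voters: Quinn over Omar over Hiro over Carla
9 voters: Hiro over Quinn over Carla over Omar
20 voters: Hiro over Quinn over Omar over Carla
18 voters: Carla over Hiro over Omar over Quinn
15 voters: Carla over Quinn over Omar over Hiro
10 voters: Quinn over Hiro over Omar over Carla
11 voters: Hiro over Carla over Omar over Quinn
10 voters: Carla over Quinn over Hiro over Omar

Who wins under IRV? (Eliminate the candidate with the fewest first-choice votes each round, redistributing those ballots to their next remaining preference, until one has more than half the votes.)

Round 1: Omar 0, Quinn 23, Hiro 40, Carla 43. Omar eliminated.
Round 2: Quinn 23, Hiro 40, Carla 43. Quinn eliminated.
Round 3: Hiro 63, Carla 43. Hiro has a majority (≥54).

Hiro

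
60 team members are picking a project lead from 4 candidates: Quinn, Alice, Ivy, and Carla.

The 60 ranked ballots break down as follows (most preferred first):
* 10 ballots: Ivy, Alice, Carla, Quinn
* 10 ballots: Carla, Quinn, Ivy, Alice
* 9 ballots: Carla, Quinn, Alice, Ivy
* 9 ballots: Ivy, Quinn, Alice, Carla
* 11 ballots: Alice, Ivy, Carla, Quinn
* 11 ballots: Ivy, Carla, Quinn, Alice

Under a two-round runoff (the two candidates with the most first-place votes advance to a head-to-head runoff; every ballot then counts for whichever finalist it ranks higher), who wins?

Round 1 first-place votes: Quinn 0, Alice 11, Ivy 30, Carla 19. Ivy and Carla advance.
Runoff: Ivy is ranked above Carla on 41 ballots, Carla above Ivy on 19.

Ivy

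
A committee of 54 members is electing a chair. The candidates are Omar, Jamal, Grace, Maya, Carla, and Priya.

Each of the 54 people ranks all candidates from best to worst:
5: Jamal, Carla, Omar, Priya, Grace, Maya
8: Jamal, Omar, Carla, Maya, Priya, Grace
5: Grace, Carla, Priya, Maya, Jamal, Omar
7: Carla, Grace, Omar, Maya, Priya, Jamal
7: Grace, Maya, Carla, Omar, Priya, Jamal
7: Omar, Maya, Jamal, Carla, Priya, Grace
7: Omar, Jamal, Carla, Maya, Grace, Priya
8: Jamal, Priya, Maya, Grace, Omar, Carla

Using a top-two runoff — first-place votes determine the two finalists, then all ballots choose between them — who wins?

Round 1 first-place votes: Omar 14, Jamal 21, Grace 12, Maya 0, Carla 7, Priya 0. Jamal and Omar advance.
Runoff: Jamal is ranked above Omar on 26 ballots, Omar above Jamal on 28.

Omar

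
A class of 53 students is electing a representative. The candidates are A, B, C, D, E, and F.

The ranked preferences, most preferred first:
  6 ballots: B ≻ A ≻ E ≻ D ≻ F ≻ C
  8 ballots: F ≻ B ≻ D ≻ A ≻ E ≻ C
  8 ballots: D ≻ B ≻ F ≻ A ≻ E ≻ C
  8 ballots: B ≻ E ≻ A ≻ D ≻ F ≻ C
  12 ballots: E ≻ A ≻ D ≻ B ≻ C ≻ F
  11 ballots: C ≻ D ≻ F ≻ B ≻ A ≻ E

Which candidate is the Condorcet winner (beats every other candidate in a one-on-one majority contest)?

D vs A: 27–26
D vs B: 31–22
D vs C: 42–11
D vs E: 27–26
D vs F: 45–8
D beats every other candidate.

D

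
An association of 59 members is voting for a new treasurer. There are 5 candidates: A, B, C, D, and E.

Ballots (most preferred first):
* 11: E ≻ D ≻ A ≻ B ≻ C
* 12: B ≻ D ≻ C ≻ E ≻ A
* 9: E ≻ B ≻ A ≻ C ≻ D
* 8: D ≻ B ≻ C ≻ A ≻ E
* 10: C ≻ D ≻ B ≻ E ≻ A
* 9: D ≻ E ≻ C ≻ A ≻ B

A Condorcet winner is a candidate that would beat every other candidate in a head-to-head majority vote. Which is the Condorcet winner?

D

D vs A: 50–9
D vs B: 38–21
D vs C: 40–19
D vs E: 39–20
D beats every other candidate.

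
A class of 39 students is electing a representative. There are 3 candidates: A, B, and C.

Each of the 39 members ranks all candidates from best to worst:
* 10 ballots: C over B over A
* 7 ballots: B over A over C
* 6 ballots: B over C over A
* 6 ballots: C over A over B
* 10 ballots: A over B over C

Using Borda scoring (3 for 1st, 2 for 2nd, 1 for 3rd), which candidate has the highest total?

B

A: 10×1 + 7×2 + 6×1 + 6×2 + 10×3 = 72
B: 10×2 + 7×3 + 6×3 + 6×1 + 10×2 = 85
C: 10×3 + 7×1 + 6×2 + 6×3 + 10×1 = 77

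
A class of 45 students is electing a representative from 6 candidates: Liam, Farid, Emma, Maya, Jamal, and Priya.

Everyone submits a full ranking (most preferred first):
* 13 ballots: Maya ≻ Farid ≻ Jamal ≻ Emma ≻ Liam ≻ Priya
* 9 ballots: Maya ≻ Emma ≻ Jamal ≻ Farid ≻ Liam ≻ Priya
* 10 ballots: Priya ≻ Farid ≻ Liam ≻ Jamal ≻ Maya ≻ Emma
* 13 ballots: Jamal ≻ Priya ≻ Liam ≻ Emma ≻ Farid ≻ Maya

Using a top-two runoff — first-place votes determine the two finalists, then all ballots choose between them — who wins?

Round 1 first-place votes: Liam 0, Farid 0, Emma 0, Maya 22, Jamal 13, Priya 10. Maya and Jamal advance.
Runoff: Maya is ranked above Jamal on 22 ballots, Jamal above Maya on 23.

Jamal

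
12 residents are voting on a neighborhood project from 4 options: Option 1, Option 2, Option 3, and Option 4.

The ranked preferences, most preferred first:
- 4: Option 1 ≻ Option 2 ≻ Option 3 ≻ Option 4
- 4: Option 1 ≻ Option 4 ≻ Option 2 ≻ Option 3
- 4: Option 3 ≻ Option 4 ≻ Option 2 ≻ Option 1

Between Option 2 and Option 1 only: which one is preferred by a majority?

Option 2 is ranked above Option 1 on 4 ballots; Option 1 above Option 2 on 8.

Option 1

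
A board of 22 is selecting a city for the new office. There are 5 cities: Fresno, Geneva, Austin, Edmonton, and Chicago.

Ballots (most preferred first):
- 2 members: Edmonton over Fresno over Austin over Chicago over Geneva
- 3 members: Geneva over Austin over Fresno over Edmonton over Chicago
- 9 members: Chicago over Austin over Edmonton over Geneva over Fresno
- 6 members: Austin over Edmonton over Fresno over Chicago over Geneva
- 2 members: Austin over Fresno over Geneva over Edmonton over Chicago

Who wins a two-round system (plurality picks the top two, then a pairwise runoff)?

Austin

Round 1 first-place votes: Fresno 0, Geneva 3, Austin 8, Edmonton 2, Chicago 9. Chicago and Austin advance.
Runoff: Chicago is ranked above Austin on 9 ballots, Austin above Chicago on 13.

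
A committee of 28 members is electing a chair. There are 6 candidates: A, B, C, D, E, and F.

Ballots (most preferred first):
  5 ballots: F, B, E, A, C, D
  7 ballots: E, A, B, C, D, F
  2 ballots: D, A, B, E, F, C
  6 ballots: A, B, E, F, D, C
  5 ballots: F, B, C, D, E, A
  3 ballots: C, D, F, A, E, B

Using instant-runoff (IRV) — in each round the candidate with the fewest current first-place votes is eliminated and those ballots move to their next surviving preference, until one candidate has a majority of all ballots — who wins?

Round 1: A 6, B 0, C 3, D 2, E 7, F 10. B eliminated.
Round 2: A 6, C 3, D 2, E 7, F 10. D eliminated.
Round 3: A 8, C 3, E 7, F 10. C eliminated.
Round 4: A 8, E 7, F 13. E eliminated.
Round 5: A 15, F 13. A has a majority (≥15).

A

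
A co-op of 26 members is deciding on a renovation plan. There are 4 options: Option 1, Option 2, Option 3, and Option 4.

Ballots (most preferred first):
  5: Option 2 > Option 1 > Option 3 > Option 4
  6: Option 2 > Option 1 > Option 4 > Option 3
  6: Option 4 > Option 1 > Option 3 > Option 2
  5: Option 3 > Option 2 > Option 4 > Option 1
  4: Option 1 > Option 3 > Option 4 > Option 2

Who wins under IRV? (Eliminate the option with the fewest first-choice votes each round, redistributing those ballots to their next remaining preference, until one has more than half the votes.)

Option 3

Round 1: Option 1 4, Option 2 11, Option 3 5, Option 4 6. Option 1 eliminated.
Round 2: Option 2 11, Option 3 9, Option 4 6. Option 4 eliminated.
Round 3: Option 2 11, Option 3 15. Option 3 has a majority (≥14).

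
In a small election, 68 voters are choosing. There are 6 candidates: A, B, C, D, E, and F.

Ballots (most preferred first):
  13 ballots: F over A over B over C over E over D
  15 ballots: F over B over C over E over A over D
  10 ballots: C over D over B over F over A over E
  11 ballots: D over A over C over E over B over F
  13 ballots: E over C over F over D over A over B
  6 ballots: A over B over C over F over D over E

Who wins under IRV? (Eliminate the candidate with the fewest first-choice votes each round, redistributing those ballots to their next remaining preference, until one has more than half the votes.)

C

Round 1: A 6, B 0, C 10, D 11, E 13, F 28. B eliminated.
Round 2: A 6, C 10, D 11, E 13, F 28. A eliminated.
Round 3: C 16, D 11, E 13, F 28. D eliminated.
Round 4: C 27, E 13, F 28. E eliminated.
Round 5: C 40, F 28. C has a majority (≥35).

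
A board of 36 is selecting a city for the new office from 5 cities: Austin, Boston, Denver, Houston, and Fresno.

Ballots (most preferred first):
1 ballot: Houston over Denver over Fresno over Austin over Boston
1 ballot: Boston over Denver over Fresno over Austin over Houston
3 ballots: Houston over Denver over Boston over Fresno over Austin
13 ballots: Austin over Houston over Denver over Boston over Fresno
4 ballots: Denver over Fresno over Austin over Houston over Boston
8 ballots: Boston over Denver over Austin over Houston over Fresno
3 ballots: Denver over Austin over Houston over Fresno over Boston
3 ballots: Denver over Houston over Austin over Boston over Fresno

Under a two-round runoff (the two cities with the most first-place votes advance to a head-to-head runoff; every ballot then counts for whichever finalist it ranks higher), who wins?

Denver

Round 1 first-place votes: Austin 13, Boston 9, Denver 10, Houston 4, Fresno 0. Austin and Denver advance.
Runoff: Austin is ranked above Denver on 13 ballots, Denver above Austin on 23.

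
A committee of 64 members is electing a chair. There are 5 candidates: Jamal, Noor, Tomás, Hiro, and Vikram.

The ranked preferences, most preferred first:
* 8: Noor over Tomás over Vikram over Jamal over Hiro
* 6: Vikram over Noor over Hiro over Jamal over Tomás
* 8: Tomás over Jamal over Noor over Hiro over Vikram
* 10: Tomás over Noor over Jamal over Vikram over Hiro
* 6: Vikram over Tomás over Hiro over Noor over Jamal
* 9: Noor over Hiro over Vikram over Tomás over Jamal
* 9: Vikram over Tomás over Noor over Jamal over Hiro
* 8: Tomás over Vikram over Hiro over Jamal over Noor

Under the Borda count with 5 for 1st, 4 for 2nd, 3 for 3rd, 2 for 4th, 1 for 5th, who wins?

Jamal: 8×2 + 6×2 + 8×4 + 10×3 + 6×1 + 9×1 + 9×2 + 8×2 = 139
Noor: 8×5 + 6×4 + 8×3 + 10×4 + 6×2 + 9×5 + 9×3 + 8×1 = 220
Tomás: 8×4 + 6×1 + 8×5 + 10×5 + 6×4 + 9×2 + 9×4 + 8×5 = 246
Hiro: 8×1 + 6×3 + 8×2 + 10×1 + 6×3 + 9×4 + 9×1 + 8×3 = 139
Vikram: 8×3 + 6×5 + 8×1 + 10×2 + 6×5 + 9×3 + 9×5 + 8×4 = 216

Tomás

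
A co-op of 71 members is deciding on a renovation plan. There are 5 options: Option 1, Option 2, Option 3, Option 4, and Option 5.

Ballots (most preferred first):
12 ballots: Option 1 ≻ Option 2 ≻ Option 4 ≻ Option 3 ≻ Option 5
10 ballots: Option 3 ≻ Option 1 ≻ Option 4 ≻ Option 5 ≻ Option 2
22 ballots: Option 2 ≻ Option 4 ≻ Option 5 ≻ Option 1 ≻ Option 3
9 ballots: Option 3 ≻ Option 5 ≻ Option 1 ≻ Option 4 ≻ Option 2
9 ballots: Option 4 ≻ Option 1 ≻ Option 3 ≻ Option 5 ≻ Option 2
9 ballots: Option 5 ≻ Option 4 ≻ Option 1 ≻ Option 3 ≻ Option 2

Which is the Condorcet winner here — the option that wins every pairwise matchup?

Option 4

Option 4 vs Option 1: 40–31
Option 4 vs Option 2: 37–34
Option 4 vs Option 3: 52–19
Option 4 vs Option 5: 53–18
Option 4 beats every other option.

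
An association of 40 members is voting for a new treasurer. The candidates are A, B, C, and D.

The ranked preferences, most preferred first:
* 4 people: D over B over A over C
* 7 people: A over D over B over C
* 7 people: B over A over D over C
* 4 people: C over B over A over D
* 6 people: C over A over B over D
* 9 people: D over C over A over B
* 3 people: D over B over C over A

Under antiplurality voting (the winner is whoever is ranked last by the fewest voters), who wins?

Last-place votes: A 3, B 9, C 18, D 10.

A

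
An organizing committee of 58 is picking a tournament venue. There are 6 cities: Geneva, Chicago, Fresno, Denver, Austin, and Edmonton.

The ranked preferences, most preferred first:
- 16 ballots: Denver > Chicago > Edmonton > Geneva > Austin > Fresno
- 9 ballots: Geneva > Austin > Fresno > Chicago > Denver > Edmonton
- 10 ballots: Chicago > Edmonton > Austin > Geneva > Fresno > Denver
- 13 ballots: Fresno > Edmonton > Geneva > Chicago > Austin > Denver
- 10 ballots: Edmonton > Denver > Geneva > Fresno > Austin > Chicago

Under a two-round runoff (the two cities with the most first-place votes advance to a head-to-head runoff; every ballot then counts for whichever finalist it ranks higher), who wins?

Round 1 first-place votes: Geneva 9, Chicago 10, Fresno 13, Denver 16, Austin 0, Edmonton 10. Denver and Fresno advance.
Runoff: Denver is ranked above Fresno on 26 ballots, Fresno above Denver on 32.

Fresno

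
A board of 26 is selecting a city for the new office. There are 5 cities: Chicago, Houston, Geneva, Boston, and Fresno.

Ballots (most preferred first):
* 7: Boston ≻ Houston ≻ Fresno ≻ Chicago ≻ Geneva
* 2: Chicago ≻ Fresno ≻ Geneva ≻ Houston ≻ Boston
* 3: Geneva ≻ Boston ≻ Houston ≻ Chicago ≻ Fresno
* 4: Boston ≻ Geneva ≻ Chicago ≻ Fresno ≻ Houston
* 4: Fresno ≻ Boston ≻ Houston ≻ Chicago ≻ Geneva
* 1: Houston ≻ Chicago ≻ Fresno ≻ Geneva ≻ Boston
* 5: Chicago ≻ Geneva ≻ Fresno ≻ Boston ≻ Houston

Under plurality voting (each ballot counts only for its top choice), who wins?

Boston

First-place votes: Chicago 7, Houston 1, Geneva 3, Boston 11, Fresno 4.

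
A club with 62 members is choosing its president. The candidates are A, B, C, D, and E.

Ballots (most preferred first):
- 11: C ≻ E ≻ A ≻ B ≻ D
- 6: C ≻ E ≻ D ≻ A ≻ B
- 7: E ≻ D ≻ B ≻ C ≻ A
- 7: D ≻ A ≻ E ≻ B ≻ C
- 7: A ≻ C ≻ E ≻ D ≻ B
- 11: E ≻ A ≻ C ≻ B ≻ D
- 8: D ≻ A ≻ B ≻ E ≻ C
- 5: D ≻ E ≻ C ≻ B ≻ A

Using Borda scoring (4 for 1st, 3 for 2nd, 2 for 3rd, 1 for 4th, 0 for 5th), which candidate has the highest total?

E

A: 11×2 + 6×1 + 7×0 + 7×3 + 7×4 + 11×3 + 8×3 + 5×0 = 134
B: 11×1 + 6×0 + 7×2 + 7×1 + 7×0 + 11×1 + 8×2 + 5×1 = 64
C: 11×4 + 6×4 + 7×1 + 7×0 + 7×3 + 11×2 + 8×0 + 5×2 = 128
D: 11×0 + 6×2 + 7×3 + 7×4 + 7×1 + 11×0 + 8×4 + 5×4 = 120
E: 11×3 + 6×3 + 7×4 + 7×2 + 7×2 + 11×4 + 8×1 + 5×3 = 174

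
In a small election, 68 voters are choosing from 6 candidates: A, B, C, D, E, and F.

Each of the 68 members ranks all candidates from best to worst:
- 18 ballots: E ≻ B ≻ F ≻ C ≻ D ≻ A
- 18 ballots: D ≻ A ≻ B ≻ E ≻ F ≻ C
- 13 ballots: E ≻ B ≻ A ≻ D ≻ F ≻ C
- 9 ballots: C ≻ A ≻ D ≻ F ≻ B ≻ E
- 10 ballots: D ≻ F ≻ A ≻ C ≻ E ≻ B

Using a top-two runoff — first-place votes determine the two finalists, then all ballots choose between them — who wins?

Round 1 first-place votes: A 0, B 0, C 9, D 28, E 31, F 0. E and D advance.
Runoff: E is ranked above D on 31 ballots, D above E on 37.

D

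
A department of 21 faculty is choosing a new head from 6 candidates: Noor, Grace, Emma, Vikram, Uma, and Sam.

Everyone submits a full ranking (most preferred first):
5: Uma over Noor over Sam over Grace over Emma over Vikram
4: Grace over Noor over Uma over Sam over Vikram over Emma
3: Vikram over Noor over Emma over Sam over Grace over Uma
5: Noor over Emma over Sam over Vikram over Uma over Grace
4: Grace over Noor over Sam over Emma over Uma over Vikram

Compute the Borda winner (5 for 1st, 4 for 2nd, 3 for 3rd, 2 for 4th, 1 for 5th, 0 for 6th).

Noor: 5×4 + 4×4 + 3×4 + 5×5 + 4×4 = 89
Grace: 5×2 + 4×5 + 3×1 + 5×0 + 4×5 = 53
Emma: 5×1 + 4×0 + 3×3 + 5×4 + 4×2 = 42
Vikram: 5×0 + 4×1 + 3×5 + 5×2 + 4×0 = 29
Uma: 5×5 + 4×3 + 3×0 + 5×1 + 4×1 = 46
Sam: 5×3 + 4×2 + 3×2 + 5×3 + 4×3 = 56

Noor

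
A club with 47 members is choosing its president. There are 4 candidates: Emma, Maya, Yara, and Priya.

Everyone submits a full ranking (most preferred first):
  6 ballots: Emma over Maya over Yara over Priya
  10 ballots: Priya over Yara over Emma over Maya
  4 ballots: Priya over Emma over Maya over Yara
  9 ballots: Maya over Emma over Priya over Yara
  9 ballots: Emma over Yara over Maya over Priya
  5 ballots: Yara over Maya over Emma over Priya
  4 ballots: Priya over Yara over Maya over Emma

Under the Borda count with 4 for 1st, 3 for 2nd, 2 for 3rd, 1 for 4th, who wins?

Emma

Emma: 6×4 + 10×2 + 4×3 + 9×3 + 9×4 + 5×2 + 4×1 = 133
Maya: 6×3 + 10×1 + 4×2 + 9×4 + 9×2 + 5×3 + 4×2 = 113
Yara: 6×2 + 10×3 + 4×1 + 9×1 + 9×3 + 5×4 + 4×3 = 114
Priya: 6×1 + 10×4 + 4×4 + 9×2 + 9×1 + 5×1 + 4×4 = 110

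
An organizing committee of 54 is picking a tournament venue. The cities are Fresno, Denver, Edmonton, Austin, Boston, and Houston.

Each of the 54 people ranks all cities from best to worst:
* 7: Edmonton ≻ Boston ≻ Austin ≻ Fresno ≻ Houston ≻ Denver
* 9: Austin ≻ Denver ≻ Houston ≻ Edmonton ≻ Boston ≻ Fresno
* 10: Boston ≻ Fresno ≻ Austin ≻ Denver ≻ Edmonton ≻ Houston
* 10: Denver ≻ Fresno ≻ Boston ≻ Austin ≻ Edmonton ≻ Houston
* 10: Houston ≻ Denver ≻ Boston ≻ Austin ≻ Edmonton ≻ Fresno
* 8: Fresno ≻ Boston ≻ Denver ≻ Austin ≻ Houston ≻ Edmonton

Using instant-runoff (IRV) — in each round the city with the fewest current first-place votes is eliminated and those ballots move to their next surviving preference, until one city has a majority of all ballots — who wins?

Round 1: Fresno 8, Denver 10, Edmonton 7, Austin 9, Boston 10, Houston 10. Edmonton eliminated.
Round 2: Fresno 8, Denver 10, Austin 9, Boston 17, Houston 10. Fresno eliminated.
Round 3: Denver 10, Austin 9, Boston 25, Houston 10. Austin eliminated.
Round 4: Denver 19, Boston 25, Houston 10. Houston eliminated.
Round 5: Denver 29, Boston 25. Denver has a majority (≥28).

Denver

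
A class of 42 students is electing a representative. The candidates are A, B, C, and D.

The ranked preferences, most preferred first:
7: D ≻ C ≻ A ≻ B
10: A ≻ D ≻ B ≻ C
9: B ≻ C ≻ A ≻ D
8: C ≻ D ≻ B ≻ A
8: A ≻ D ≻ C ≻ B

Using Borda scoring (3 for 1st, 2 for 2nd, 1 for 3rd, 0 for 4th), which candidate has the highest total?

D

A: 7×1 + 10×3 + 9×1 + 8×0 + 8×3 = 70
B: 7×0 + 10×1 + 9×3 + 8×1 + 8×0 = 45
C: 7×2 + 10×0 + 9×2 + 8×3 + 8×1 = 64
D: 7×3 + 10×2 + 9×0 + 8×2 + 8×2 = 73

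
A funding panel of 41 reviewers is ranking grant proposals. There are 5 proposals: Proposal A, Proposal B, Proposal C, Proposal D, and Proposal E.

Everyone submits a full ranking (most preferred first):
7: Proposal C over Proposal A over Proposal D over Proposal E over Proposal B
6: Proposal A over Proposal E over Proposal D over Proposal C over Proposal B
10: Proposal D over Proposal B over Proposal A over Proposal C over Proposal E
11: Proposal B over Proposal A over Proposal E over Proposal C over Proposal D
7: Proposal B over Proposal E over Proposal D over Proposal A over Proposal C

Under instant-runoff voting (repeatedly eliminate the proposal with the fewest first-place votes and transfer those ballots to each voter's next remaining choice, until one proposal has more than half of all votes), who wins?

Proposal D

Round 1: Proposal A 6, Proposal B 18, Proposal C 7, Proposal D 10, Proposal E 0. Proposal E eliminated.
Round 2: Proposal A 6, Proposal B 18, Proposal C 7, Proposal D 10. Proposal A eliminated.
Round 3: Proposal B 18, Proposal C 7, Proposal D 16. Proposal C eliminated.
Round 4: Proposal B 18, Proposal D 23. Proposal D has a majority (≥21).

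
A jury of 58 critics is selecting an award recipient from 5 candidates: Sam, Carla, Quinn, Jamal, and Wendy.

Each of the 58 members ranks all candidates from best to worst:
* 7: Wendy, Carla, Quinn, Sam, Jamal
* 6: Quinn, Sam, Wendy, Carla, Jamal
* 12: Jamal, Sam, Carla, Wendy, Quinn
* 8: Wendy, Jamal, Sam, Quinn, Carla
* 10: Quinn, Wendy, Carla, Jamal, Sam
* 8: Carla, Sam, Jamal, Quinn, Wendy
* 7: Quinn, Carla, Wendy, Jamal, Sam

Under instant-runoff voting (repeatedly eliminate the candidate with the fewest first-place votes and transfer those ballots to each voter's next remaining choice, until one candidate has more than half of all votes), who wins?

Round 1: Sam 0, Carla 8, Quinn 23, Jamal 12, Wendy 15. Sam eliminated.
Round 2: Carla 8, Quinn 23, Jamal 12, Wendy 15. Carla eliminated.
Round 3: Quinn 23, Jamal 20, Wendy 15. Wendy eliminated.
Round 4: Quinn 30, Jamal 28. Quinn has a majority (≥30).

Quinn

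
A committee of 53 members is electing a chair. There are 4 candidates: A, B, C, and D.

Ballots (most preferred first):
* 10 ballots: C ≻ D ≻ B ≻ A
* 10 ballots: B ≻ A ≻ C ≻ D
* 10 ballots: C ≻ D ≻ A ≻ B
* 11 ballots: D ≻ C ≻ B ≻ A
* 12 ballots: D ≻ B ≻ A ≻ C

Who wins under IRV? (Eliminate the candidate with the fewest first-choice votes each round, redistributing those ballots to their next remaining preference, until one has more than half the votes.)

C

Round 1: A 0, B 10, C 20, D 23. A eliminated.
Round 2: B 10, C 20, D 23. B eliminated.
Round 3: C 30, D 23. C has a majority (≥27).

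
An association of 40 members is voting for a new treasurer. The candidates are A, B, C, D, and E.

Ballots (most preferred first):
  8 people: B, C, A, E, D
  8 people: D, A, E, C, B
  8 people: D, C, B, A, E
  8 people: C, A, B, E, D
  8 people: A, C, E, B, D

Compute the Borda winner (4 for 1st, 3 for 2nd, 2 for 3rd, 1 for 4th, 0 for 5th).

C

A: 8×2 + 8×3 + 8×1 + 8×3 + 8×4 = 104
B: 8×4 + 8×0 + 8×2 + 8×2 + 8×1 = 72
C: 8×3 + 8×1 + 8×3 + 8×4 + 8×3 = 112
D: 8×0 + 8×4 + 8×4 + 8×0 + 8×0 = 64
E: 8×1 + 8×2 + 8×0 + 8×1 + 8×2 = 48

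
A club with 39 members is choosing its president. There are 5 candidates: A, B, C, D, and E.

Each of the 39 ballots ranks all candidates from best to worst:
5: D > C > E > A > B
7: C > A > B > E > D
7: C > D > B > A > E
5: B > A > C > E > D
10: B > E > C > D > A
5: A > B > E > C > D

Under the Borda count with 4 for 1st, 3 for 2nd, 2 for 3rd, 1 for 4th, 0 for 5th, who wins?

C

A: 5×1 + 7×3 + 7×1 + 5×3 + 10×0 + 5×4 = 68
B: 5×0 + 7×2 + 7×2 + 5×4 + 10×4 + 5×3 = 103
C: 5×3 + 7×4 + 7×4 + 5×2 + 10×2 + 5×1 = 106
D: 5×4 + 7×0 + 7×3 + 5×0 + 10×1 + 5×0 = 51
E: 5×2 + 7×1 + 7×0 + 5×1 + 10×3 + 5×2 = 62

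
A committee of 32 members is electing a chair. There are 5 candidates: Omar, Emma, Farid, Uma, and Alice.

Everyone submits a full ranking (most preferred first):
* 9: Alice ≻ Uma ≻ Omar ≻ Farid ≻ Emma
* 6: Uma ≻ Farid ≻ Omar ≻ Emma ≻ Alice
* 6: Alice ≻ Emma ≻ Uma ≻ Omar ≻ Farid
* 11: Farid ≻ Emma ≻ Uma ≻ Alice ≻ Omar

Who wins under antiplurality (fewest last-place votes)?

Last-place votes: Omar 11, Emma 9, Farid 6, Uma 0, Alice 6.

Uma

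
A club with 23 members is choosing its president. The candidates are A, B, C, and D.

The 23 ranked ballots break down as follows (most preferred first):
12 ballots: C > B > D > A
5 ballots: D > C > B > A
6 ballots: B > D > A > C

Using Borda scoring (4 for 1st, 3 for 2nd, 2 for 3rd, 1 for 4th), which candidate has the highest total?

B

A: 12×1 + 5×1 + 6×2 = 29
B: 12×3 + 5×2 + 6×4 = 70
C: 12×4 + 5×3 + 6×1 = 69
D: 12×2 + 5×4 + 6×3 = 62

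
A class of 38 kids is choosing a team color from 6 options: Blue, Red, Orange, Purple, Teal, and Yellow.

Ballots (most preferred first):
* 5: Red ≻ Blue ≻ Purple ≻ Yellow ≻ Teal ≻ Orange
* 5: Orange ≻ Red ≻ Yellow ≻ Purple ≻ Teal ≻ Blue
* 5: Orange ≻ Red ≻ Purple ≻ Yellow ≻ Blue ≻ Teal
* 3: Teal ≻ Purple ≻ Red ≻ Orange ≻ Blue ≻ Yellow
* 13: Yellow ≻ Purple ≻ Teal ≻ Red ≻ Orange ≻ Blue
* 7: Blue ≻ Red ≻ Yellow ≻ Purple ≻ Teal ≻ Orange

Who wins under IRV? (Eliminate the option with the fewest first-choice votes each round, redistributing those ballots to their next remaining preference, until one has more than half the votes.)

Red

Round 1: Blue 7, Red 5, Orange 10, Purple 0, Teal 3, Yellow 13. Purple eliminated.
Round 2: Blue 7, Red 5, Orange 10, Teal 3, Yellow 13. Teal eliminated.
Round 3: Blue 7, Red 8, Orange 10, Yellow 13. Blue eliminated.
Round 4: Red 15, Orange 10, Yellow 13. Orange eliminated.
Round 5: Red 25, Yellow 13. Red has a majority (≥20).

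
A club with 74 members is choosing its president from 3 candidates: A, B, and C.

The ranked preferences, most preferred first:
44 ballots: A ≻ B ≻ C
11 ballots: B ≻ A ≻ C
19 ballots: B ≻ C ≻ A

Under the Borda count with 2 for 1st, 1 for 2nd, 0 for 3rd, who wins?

B

A: 44×2 + 11×1 + 19×0 = 99
B: 44×1 + 11×2 + 19×2 = 104
C: 44×0 + 11×0 + 19×1 = 19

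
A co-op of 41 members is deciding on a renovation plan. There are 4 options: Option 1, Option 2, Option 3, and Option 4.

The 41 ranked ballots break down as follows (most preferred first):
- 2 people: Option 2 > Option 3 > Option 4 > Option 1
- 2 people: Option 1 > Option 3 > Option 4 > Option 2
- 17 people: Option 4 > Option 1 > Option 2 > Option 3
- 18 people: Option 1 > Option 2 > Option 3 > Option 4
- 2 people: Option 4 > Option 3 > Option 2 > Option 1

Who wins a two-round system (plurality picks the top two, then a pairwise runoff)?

Option 4

Round 1 first-place votes: Option 1 20, Option 2 2, Option 3 0, Option 4 19. Option 1 and Option 4 advance.
Runoff: Option 1 is ranked above Option 4 on 20 ballots, Option 4 above Option 1 on 21.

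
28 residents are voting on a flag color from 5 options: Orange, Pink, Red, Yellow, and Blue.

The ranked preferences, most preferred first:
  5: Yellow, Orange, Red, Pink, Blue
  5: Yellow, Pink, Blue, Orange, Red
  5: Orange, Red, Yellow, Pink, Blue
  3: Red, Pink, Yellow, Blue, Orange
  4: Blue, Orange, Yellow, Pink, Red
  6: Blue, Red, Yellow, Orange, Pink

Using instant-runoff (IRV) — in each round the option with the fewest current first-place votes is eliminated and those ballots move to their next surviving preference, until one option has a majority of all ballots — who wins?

Yellow

Round 1: Orange 5, Pink 0, Red 3, Yellow 10, Blue 10. Pink eliminated.
Round 2: Orange 5, Red 3, Yellow 10, Blue 10. Red eliminated.
Round 3: Orange 5, Yellow 13, Blue 10. Orange eliminated.
Round 4: Yellow 18, Blue 10. Yellow has a majority (≥15).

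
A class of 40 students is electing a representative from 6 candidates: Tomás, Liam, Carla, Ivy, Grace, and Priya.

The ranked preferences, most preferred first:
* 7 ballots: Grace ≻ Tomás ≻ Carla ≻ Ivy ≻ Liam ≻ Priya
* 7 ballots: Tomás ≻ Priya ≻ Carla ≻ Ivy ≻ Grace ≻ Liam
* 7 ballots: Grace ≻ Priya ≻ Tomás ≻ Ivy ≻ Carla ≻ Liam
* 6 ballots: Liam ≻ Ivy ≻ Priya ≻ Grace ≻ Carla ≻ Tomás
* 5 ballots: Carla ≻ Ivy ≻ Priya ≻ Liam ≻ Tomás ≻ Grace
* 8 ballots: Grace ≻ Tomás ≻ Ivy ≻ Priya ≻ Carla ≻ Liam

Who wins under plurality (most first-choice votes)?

Grace

First-place votes: Tomás 7, Liam 6, Carla 5, Ivy 0, Grace 22, Priya 0.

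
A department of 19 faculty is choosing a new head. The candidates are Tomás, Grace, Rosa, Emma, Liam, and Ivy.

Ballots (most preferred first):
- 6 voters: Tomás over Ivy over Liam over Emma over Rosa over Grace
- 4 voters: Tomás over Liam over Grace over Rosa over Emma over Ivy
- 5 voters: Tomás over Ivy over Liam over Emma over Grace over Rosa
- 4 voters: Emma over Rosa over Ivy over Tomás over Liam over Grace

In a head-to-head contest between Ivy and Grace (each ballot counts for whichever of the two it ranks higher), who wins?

Ivy

Ivy is ranked above Grace on 15 ballots; Grace above Ivy on 4.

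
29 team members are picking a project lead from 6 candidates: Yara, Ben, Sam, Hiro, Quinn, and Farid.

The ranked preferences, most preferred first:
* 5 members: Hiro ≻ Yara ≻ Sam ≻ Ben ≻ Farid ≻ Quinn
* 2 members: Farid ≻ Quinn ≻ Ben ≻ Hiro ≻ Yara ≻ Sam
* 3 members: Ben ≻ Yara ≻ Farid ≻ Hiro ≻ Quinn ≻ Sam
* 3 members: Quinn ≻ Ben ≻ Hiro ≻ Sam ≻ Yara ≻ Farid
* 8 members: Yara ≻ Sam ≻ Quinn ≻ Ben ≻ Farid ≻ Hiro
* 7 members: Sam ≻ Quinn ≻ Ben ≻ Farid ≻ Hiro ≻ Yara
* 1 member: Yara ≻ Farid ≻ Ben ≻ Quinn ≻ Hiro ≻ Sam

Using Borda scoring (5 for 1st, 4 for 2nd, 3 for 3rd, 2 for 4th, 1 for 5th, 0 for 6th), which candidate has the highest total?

Sam

Yara: 5×4 + 2×1 + 3×4 + 3×1 + 8×5 + 7×0 + 1×5 = 82
Ben: 5×2 + 2×3 + 3×5 + 3×4 + 8×2 + 7×3 + 1×3 = 83
Sam: 5×3 + 2×0 + 3×0 + 3×2 + 8×4 + 7×5 + 1×0 = 88
Hiro: 5×5 + 2×2 + 3×2 + 3×3 + 8×0 + 7×1 + 1×1 = 52
Quinn: 5×0 + 2×4 + 3×1 + 3×5 + 8×3 + 7×4 + 1×2 = 80
Farid: 5×1 + 2×5 + 3×3 + 3×0 + 8×1 + 7×2 + 1×4 = 50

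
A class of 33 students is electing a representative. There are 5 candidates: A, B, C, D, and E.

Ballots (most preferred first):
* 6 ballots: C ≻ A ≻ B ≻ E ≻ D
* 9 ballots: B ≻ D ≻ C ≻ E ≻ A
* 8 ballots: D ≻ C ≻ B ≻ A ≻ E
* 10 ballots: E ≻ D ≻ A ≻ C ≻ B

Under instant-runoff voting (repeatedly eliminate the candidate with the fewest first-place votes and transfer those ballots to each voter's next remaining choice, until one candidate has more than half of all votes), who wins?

B

Round 1: A 0, B 9, C 6, D 8, E 10. A eliminated.
Round 2: B 9, C 6, D 8, E 10. C eliminated.
Round 3: B 15, D 8, E 10. D eliminated.
Round 4: B 23, E 10. B has a majority (≥17).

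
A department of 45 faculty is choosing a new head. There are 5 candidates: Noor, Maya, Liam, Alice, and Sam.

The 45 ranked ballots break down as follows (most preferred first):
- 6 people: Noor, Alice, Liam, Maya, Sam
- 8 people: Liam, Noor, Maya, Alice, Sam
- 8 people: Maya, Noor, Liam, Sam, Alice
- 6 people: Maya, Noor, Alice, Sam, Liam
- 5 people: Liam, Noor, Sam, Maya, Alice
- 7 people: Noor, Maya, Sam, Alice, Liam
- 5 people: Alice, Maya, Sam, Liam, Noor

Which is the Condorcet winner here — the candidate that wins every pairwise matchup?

Noor

Noor vs Maya: 26–19
Noor vs Liam: 27–18
Noor vs Alice: 40–5
Noor vs Sam: 40–5
Noor beats every other candidate.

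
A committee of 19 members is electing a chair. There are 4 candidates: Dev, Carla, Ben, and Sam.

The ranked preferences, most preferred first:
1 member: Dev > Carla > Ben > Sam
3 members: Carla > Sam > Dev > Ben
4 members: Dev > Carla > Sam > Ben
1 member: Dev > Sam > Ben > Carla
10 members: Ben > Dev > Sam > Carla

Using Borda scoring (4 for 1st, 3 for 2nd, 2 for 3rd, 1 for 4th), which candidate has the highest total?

Dev: 1×4 + 3×2 + 4×4 + 1×4 + 10×3 = 60
Carla: 1×3 + 3×4 + 4×3 + 1×1 + 10×1 = 38
Ben: 1×2 + 3×1 + 4×1 + 1×2 + 10×4 = 51
Sam: 1×1 + 3×3 + 4×2 + 1×3 + 10×2 = 41

Dev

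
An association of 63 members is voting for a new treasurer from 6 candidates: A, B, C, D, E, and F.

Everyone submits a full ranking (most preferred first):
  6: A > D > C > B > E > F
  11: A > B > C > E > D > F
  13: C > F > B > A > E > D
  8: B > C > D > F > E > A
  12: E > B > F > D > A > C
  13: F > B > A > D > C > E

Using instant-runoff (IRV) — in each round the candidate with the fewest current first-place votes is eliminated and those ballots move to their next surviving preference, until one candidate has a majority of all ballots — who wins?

C

Round 1: A 17, B 8, C 13, D 0, E 12, F 13. D eliminated.
Round 2: A 17, B 8, C 13, E 12, F 13. B eliminated.
Round 3: A 17, C 21, E 12, F 13. E eliminated.
Round 4: A 17, C 21, F 25. A eliminated.
Round 5: C 38, F 25. C has a majority (≥32).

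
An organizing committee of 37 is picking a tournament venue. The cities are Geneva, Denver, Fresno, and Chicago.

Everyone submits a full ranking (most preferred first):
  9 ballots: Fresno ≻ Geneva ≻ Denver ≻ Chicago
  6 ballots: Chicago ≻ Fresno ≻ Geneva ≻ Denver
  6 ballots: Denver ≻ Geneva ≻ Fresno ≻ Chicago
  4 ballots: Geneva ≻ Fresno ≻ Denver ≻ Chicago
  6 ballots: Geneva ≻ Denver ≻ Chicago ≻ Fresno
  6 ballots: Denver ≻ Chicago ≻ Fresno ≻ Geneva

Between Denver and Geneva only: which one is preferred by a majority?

Geneva

Denver is ranked above Geneva on 12 ballots; Geneva above Denver on 25.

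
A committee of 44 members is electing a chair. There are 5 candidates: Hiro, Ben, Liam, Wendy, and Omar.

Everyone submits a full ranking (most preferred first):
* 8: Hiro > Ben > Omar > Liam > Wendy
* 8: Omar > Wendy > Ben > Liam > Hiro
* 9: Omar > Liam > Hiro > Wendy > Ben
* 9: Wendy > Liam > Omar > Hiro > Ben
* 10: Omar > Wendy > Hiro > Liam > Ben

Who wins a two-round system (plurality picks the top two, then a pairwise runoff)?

Round 1 first-place votes: Hiro 8, Ben 0, Liam 0, Wendy 9, Omar 27. Omar and Wendy advance.
Runoff: Omar is ranked above Wendy on 35 ballots, Wendy above Omar on 9.

Omar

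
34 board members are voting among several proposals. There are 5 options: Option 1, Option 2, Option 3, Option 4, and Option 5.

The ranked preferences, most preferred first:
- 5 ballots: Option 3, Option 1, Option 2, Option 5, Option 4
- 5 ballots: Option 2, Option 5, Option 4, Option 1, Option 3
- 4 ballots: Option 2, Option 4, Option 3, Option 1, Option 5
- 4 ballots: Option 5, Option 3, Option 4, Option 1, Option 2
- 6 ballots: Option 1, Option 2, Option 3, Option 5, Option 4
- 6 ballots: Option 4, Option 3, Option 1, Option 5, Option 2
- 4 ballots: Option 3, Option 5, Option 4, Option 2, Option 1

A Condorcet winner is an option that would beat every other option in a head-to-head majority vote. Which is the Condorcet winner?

Option 3

Option 3 vs Option 1: 23–11
Option 3 vs Option 2: 19–15
Option 3 vs Option 4: 19–15
Option 3 vs Option 5: 25–9
Option 3 beats every other option.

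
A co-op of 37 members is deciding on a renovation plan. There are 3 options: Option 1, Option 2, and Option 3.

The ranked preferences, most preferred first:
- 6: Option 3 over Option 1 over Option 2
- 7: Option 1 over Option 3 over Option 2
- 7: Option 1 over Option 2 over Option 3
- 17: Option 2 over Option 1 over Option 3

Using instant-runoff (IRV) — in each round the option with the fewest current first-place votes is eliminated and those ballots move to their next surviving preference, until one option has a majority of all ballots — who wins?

Round 1: Option 1 14, Option 2 17, Option 3 6. Option 3 eliminated.
Round 2: Option 1 20, Option 2 17. Option 1 has a majority (≥19).

Option 1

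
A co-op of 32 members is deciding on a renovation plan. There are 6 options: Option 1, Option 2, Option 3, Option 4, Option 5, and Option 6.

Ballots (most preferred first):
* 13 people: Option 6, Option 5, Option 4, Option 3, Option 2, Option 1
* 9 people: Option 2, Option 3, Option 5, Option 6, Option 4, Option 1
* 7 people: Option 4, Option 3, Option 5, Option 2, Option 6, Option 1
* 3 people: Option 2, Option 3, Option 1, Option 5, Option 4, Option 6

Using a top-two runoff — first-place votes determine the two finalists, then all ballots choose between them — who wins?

Option 2

Round 1 first-place votes: Option 1 0, Option 2 12, Option 3 0, Option 4 7, Option 5 0, Option 6 13. Option 6 and Option 2 advance.
Runoff: Option 6 is ranked above Option 2 on 13 ballots, Option 2 above Option 6 on 19.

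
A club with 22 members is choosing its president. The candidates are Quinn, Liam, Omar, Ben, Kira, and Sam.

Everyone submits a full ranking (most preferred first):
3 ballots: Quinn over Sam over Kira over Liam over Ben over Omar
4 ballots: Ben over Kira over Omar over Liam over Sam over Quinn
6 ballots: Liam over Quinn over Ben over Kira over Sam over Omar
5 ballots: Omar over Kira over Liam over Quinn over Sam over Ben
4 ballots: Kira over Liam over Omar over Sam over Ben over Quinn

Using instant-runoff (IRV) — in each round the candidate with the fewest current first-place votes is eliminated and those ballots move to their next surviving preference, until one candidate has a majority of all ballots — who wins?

Round 1: Quinn 3, Liam 6, Omar 5, Ben 4, Kira 4, Sam 0. Sam eliminated.
Round 2: Quinn 3, Liam 6, Omar 5, Ben 4, Kira 4. Quinn eliminated.
Round 3: Liam 6, Omar 5, Ben 4, Kira 7. Ben eliminated.
Round 4: Liam 6, Omar 5, Kira 11. Omar eliminated.
Round 5: Liam 6, Kira 16. Kira has a majority (≥12).

Kira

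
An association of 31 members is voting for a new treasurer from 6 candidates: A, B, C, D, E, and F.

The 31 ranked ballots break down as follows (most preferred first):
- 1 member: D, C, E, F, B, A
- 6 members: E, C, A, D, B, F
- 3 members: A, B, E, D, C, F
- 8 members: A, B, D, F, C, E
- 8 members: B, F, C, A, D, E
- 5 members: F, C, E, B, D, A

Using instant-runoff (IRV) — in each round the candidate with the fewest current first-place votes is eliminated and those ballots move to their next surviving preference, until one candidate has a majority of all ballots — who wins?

A

Round 1: A 11, B 8, C 0, D 1, E 6, F 5. C eliminated.
Round 2: A 11, B 8, D 1, E 6, F 5. D eliminated.
Round 3: A 11, B 8, E 7, F 5. F eliminated.
Round 4: A 11, B 8, E 12. B eliminated.
Round 5: A 19, E 12. A has a majority (≥16).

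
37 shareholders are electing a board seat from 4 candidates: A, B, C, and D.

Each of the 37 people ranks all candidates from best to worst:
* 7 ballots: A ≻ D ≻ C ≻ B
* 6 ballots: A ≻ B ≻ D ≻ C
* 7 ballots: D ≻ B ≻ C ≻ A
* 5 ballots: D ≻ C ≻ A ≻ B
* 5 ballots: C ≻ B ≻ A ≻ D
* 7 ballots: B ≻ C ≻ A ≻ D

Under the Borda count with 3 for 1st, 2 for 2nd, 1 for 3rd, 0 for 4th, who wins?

A: 7×3 + 6×3 + 7×0 + 5×1 + 5×1 + 7×1 = 56
B: 7×0 + 6×2 + 7×2 + 5×0 + 5×2 + 7×3 = 57
C: 7×1 + 6×0 + 7×1 + 5×2 + 5×3 + 7×2 = 53
D: 7×2 + 6×1 + 7×3 + 5×3 + 5×0 + 7×0 = 56

B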